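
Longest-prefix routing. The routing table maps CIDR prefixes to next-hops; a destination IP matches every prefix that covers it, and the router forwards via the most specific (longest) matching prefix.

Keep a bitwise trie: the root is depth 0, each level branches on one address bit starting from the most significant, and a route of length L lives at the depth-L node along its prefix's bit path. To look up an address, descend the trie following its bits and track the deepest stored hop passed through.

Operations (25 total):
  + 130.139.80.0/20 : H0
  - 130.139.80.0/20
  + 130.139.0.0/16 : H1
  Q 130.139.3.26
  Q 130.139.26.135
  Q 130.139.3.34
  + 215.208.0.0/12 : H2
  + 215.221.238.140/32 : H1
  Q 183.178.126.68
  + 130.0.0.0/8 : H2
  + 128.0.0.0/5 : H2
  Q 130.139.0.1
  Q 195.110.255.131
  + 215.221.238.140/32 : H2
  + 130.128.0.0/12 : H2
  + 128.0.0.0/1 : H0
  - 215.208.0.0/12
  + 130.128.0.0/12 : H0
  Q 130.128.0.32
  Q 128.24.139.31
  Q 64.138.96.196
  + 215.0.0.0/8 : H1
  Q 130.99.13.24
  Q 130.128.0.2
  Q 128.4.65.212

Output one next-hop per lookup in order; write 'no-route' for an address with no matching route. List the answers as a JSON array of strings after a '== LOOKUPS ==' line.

Apply in order:
  add 130.139.80.0/20 -> H0 at depth 20
  - 130.139.80.0/20 clear@20
  add 130.139.0.0/16 -> H1 at depth 16
  lookup 130.139.3.26: bits 10000010100010110 walk d0:-→d1:-→d2:-→d3:-→d4:-→d5:-→d6:-→d7:-→d8:-→d9:-→d10:-→d11:-→d12:-→d13:-→d14:-→d15:-→d16:H1→d17:- -> H1
  lookup 130.139.26.135: bits 10000010100010110 walk d0:-→d1:-→d2:-→d3:-→d4:-→d5:-→d6:-→d7:-→d8:-→d9:-→d10:-→d11:-→d12:-→d13:-→d14:-→d15:-→d16:H1→d17:- -> H1
  lookup 130.139.3.34: bits 10000010100010110 walk d0:-→d1:-→d2:-→d3:-→d4:-→d5:-→d6:-→d7:-→d8:-→d9:-→d10:-→d11:-→d12:-→d13:-→d14:-→d15:-→d16:H1→d17:- -> H1
  add 215.208.0.0/12 -> H2 at depth 12
  add 215.221.238.140/32 -> H1 at depth 32
  lookup 183.178.126.68: bits 10 walk d0:-→d1:-→d2:- -> no-route
  add 130.0.0.0/8 -> H2 at depth 8
  add 128.0.0.0/5 -> H2 at depth 5
  lookup 130.139.0.1: bits 10000010100010110 walk d0:-→d1:-→d2:-→d3:-→d4:-→d5:H2→d6:-→d7:-→d8:H2→d9:-→d10:-→d11:-→d12:-→d13:-→d14:-→d15:-→d16:H1→d17:- -> H1
  lookup 195.110.255.131: bits 110 walk d0:-→d1:-→d2:-→d3:- -> no-route
  add 215.221.238.140/32 -> H2 at depth 32
  add 130.128.0.0/12 -> H2 at depth 12
  add 128.0.0.0/1 -> H0 at depth 1
  - 215.208.0.0/12 clear@12
  add 130.128.0.0/12 -> H0 at depth 12
  lookup 130.128.0.32: bits 100000101000 walk d0:-→d1:H0→d2:-→d3:-→d4:-→d5:H2→d6:-→d7:-→d8:H2→d9:-→d10:-→d11:-→d12:H0 -> H0
  lookup 128.24.139.31: bits 100000 walk d0:-→d1:H0→d2:-→d3:-→d4:-→d5:H2→d6:- -> H2
  lookup 64.138.96.196: bits ε walk d0:- -> no-route
  add 215.0.0.0/8 -> H1 at depth 8
  lookup 130.99.13.24: bits 10000010 walk d0:-→d1:H0→d2:-→d3:-→d4:-→d5:H2→d6:-→d7:-→d8:H2 -> H2
  lookup 130.128.0.2: bits 100000101000 walk d0:-→d1:H0→d2:-→d3:-→d4:-→d5:H2→d6:-→d7:-→d8:H2→d9:-→d10:-→d11:-→d12:H0 -> H0
  lookup 128.4.65.212: bits 100000 walk d0:-→d1:H0→d2:-→d3:-→d4:-→d5:H2→d6:- -> H2

== LOOKUPS ==
["H1","H1","H1","no-route","H1","no-route","H0","H2","no-route","H2","H0","H2"]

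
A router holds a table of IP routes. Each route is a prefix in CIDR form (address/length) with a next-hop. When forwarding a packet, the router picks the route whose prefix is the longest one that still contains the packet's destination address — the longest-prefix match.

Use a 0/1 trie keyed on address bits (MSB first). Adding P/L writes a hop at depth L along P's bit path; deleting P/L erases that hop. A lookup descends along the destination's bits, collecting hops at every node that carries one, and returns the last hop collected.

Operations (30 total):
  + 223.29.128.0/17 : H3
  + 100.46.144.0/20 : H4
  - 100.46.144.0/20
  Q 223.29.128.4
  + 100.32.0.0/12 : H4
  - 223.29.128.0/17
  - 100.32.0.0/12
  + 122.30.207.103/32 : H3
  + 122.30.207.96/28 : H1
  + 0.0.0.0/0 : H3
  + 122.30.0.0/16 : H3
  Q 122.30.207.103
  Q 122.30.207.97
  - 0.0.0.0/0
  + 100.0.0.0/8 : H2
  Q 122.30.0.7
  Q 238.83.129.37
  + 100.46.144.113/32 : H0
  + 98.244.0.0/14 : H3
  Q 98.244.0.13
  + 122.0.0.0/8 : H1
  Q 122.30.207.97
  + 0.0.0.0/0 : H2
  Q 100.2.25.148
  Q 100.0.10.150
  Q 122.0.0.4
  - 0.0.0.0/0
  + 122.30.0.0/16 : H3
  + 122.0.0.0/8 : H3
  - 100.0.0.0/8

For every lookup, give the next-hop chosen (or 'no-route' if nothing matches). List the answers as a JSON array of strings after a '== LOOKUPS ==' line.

Apply in order:
  add 223.29.128.0/17 -> H3 at depth 17
  add 100.46.144.0/20 -> H4 at depth 20
  del 100.46.144.0/20 (clear depth 20)
  Q 223.29.128.4: descend 11011111000111011 ; hops seen [H3] ; pick H3
  add 100.32.0.0/12 -> H4 at depth 12
  del 223.29.128.0/17 (clear depth 17)
  del 100.32.0.0/12 (clear depth 12)
  add 122.30.207.103/32 -> H3 at depth 32
  add 122.30.207.96/28 -> H1 at depth 28
  add 0.0.0.0/0 -> H3 at depth 0
  add 122.30.0.0/16 -> H3 at depth 16
  Q 122.30.207.103: descend 01111010000111101100111101100111 ; hops seen [H3,H3,H1,H3] ; pick H3
  Q 122.30.207.97: descend 01111010000111101100111101100 ; hops seen [H3,H3,H1] ; pick H1
  del 0.0.0.0/0 (clear depth 0)
  add 100.0.0.0/8 -> H2 at depth 8
  Q 122.30.0.7: descend 0111101000011110 ; hops seen [H3] ; pick H3
  Q 238.83.129.37: descend 11 ; hops seen [∅] ; pick no-route
  add 100.46.144.113/32 -> H0 at depth 32
  add 98.244.0.0/14 -> H3 at depth 14
  Q 98.244.0.13: descend 01100010111101 ; hops seen [H3] ; pick H3
  add 122.0.0.0/8 -> H1 at depth 8
  Q 122.30.207.97: descend 01111010000111101100111101100 ; hops seen [H1,H3,H1] ; pick H1
  add 0.0.0.0/0 -> H2 at depth 0
  Q 100.2.25.148: descend 0110010000 ; hops seen [H2,H2] ; pick H2
  Q 100.0.10.150: descend 0110010000 ; hops seen [H2,H2] ; pick H2
  Q 122.0.0.4: descend 01111010000 ; hops seen [H2,H1] ; pick H1
  del 0.0.0.0/0 (clear depth 0)
  add 122.30.0.0/16 -> H3 at depth 16
  add 122.0.0.0/8 -> H3 at depth 8
  del 100.0.0.0/8 (clear depth 8)

== LOOKUPS ==
["H3","H3","H1","H3","no-route","H3","H1","H2","H2","H1"]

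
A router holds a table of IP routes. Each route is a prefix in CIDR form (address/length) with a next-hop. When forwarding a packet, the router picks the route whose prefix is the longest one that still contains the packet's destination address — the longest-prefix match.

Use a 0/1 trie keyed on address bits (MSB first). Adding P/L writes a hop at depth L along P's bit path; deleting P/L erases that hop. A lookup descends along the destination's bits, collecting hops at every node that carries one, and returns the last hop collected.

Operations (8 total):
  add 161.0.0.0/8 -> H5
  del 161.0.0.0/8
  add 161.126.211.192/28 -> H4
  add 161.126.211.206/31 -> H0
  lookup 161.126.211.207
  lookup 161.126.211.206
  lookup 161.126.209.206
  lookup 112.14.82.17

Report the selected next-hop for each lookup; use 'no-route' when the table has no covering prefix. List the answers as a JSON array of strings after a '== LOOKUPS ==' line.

Trace:
  + 161.0.0.0/8 (H5) depth=8
  del 161.0.0.0/8 (clear depth 8)
  + 161.126.211.192/28 (H4) depth=28
  + 161.126.211.206/31 (H0) depth=31
  Q 161.126.211.207: descend 1010000101111110110100111100111 ; hops seen [H4,H0] ; pick H0
  Q 161.126.211.206: descend 1010000101111110110100111100111 ; hops seen [H4,H0] ; pick H0
  Q 161.126.209.206: descend 1010000101111110110100 ; hops seen [∅] ; pick no-route
  Q 112.14.82.17: descend ε ; hops seen [∅] ; pick no-route

== LOOKUPS ==
["H0","H0","no-route","no-route"]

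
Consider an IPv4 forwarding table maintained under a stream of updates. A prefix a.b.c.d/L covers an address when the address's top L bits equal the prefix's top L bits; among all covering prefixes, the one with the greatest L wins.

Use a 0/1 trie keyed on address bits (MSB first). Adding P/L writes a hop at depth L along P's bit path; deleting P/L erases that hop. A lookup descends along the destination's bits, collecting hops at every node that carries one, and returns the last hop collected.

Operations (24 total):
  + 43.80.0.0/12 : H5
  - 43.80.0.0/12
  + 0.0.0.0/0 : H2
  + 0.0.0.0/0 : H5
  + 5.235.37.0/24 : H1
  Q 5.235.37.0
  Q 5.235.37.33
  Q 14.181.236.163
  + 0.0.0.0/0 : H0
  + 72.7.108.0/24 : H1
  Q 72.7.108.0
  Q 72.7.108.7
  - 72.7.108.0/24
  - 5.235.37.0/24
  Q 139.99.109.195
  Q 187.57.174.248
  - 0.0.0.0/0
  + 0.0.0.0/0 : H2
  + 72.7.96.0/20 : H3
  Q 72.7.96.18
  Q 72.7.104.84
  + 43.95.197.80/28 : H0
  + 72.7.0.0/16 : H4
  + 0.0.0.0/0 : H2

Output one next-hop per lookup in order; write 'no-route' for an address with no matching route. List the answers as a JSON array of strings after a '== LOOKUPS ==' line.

Process each operation:
  + 43.80.0.0/12 (H5) depth=12
  - 43.80.0.0/12 clear@12
  + 0.0.0.0/0 (H2) depth=0
  + 0.0.0.0/0 (H5) depth=0
  + 5.235.37.0/24 (H1) depth=24
  ? 5.235.37.0  path d0:H5→d1:-→d2:-→d3:-→d4:-→d5:-→d6:-→d7:-→d8:-→d9:-→d10:-→d11:-→d12:-→d13:-→d14:-→d15:-→d16:-→d17:-→d18:-→d19:-→d20:-→d21:-→d22:-→d23:-→d24:H1  best=H1
  ? 5.235.37.33  path d0:H5→d1:-→d2:-→d3:-→d4:-→d5:-→d6:-→d7:-→d8:-→d9:-→d10:-→d11:-→d12:-→d13:-→d14:-→d15:-→d16:-→d17:-→d18:-→d19:-→d20:-→d21:-→d22:-→d23:-→d24:H1  best=H1
  ? 14.181.236.163  path d0:H5→d1:-→d2:-→d3:-→d4:-  best=H5
  + 0.0.0.0/0 (H0) depth=0
  + 72.7.108.0/24 (H1) depth=24
  ? 72.7.108.0  path d0:H0→d1:-→d2:-→d3:-→d4:-→d5:-→d6:-→d7:-→d8:-→d9:-→d10:-→d11:-→d12:-→d13:-→d14:-→d15:-→d16:-→d17:-→d18:-→d19:-→d20:-→d21:-→d22:-→d23:-→d24:H1  best=H1
  ? 72.7.108.7  path d0:H0→d1:-→d2:-→d3:-→d4:-→d5:-→d6:-→d7:-→d8:-→d9:-→d10:-→d11:-→d12:-→d13:-→d14:-→d15:-→d16:-→d17:-→d18:-→d19:-→d20:-→d21:-→d22:-→d23:-→d24:H1  best=H1
  - 72.7.108.0/24 clear@24
  - 5.235.37.0/24 clear@24
  ? 139.99.109.195  path d0:H0  best=H0
  ? 187.57.174.248  path d0:H0  best=H0
  - 0.0.0.0/0 clear@0
  + 0.0.0.0/0 (H2) depth=0
  + 72.7.96.0/20 (H3) depth=20
  ? 72.7.96.18  path d0:H2→d1:-→d2:-→d3:-→d4:-→d5:-→d6:-→d7:-→d8:-→d9:-→d10:-→d11:-→d12:-→d13:-→d14:-→d15:-→d16:-→d17:-→d18:-→d19:-→d20:H3  best=H3
  ? 72.7.104.84  path d0:H2→d1:-→d2:-→d3:-→d4:-→d5:-→d6:-→d7:-→d8:-→d9:-→d10:-→d11:-→d12:-→d13:-→d14:-→d15:-→d16:-→d17:-→d18:-→d19:-→d20:H3→d21:-  best=H3
  + 43.95.197.80/28 (H0) depth=28
  + 72.7.0.0/16 (H4) depth=16
  + 0.0.0.0/0 (H2) depth=0

== LOOKUPS ==
["H1","H1","H5","H1","H1","H0","H0","H3","H3"]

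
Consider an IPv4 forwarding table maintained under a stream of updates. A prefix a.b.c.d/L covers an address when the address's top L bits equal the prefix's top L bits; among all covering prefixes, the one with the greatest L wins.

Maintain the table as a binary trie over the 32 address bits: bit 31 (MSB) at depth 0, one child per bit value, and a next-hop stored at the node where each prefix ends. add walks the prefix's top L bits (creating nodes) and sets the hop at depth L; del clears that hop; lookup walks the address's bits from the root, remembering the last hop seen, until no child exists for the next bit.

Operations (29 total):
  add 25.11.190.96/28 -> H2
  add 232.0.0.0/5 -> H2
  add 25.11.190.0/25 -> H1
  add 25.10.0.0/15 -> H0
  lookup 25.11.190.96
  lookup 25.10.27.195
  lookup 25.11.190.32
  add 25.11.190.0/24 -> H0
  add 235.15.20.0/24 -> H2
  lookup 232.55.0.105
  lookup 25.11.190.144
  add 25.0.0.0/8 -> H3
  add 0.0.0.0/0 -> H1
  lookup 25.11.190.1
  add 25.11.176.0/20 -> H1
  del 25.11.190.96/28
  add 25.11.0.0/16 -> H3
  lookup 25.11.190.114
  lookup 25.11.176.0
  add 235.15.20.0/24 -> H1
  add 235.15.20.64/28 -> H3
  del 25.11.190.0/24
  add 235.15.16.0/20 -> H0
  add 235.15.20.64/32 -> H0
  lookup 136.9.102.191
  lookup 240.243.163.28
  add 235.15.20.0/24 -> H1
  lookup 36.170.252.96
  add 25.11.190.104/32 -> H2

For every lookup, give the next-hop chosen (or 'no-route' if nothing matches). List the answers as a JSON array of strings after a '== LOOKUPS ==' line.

Process each operation:
  add 25.11.190.96/28 -> H2 at depth 28
  add 232.0.0.0/5 -> H2 at depth 5
  add 25.11.190.0/25 -> H1 at depth 25
  add 25.10.0.0/15 -> H0 at depth 15
  ? 25.11.190.96  path d0:-→d1:-→d2:-→d3:-→d4:-→d5:-→d6:-→d7:-→d8:-→d9:-→d10:-→d11:-→d12:-→d13:-→d14:-→d15:H0→d16:-→d17:-→d18:-→d19:-→d20:-→d21:-→d22:-→d23:-→d24:-→d25:H1→d26:-→d27:-→d28:H2  best=H2
  ? 25.10.27.195  path d0:-→d1:-→d2:-→d3:-→d4:-→d5:-→d6:-→d7:-→d8:-→d9:-→d10:-→d11:-→d12:-→d13:-→d14:-→d15:H0  best=H0
  ? 25.11.190.32  path d0:-→d1:-→d2:-→d3:-→d4:-→d5:-→d6:-→d7:-→d8:-→d9:-→d10:-→d11:-→d12:-→d13:-→d14:-→d15:H0→d16:-→d17:-→d18:-→d19:-→d20:-→d21:-→d22:-→d23:-→d24:-→d25:H1  best=H1
  add 25.11.190.0/24 -> H0 at depth 24
  add 235.15.20.0/24 -> H2 at depth 24
  ? 232.55.0.105  path d0:-→d1:-→d2:-→d3:-→d4:-→d5:H2→d6:-  best=H2
  ? 25.11.190.144  path d0:-→d1:-→d2:-→d3:-→d4:-→d5:-→d6:-→d7:-→d8:-→d9:-→d10:-→d11:-→d12:-→d13:-→d14:-→d15:H0→d16:-→d17:-→d18:-→d19:-→d20:-→d21:-→d22:-→d23:-→d24:H0  best=H0
  add 25.0.0.0/8 -> H3 at depth 8
  add 0.0.0.0/0 -> H1 at depth 0
  ? 25.11.190.1  path d0:H1→d1:-→d2:-→d3:-→d4:-→d5:-→d6:-→d7:-→d8:H3→d9:-→d10:-→d11:-→d12:-→d13:-→d14:-→d15:H0→d16:-→d17:-→d18:-→d19:-→d20:-→d21:-→d22:-→d23:-→d24:H0→d25:H1  best=H1
  add 25.11.176.0/20 -> H1 at depth 20
  del 25.11.190.96/28 (clear depth 28)
  add 25.11.0.0/16 -> H3 at depth 16
  ? 25.11.190.114  path d0:H1→d1:-→d2:-→d3:-→d4:-→d5:-→d6:-→d7:-→d8:H3→d9:-→d10:-→d11:-→d12:-→d13:-→d14:-→d15:H0→d16:H3→d17:-→d18:-→d19:-→d20:H1→d21:-→d22:-→d23:-→d24:H0→d25:H1→d26:-→d27:-  best=H1
  ? 25.11.176.0  path d0:H1→d1:-→d2:-→d3:-→d4:-→d5:-→d6:-→d7:-→d8:H3→d9:-→d10:-→d11:-→d12:-→d13:-→d14:-→d15:H0→d16:H3→d17:-→d18:-→d19:-→d20:H1  best=H1
  add 235.15.20.0/24 -> H1 at depth 24
  add 235.15.20.64/28 -> H3 at depth 28
  del 25.11.190.0/24 (clear depth 24)
  add 235.15.16.0/20 -> H0 at depth 20
  add 235.15.20.64/32 -> H0 at depth 32
  ? 136.9.102.191  path d0:H1→d1:-  best=H1
  ? 240.243.163.28  path d0:H1→d1:-→d2:-→d3:-  best=H1
  add 235.15.20.0/24 -> H1 at depth 24
  ? 36.170.252.96  path d0:H1→d1:-→d2:-  best=H1
  add 25.11.190.104/32 -> H2 at depth 32

== LOOKUPS ==
["H2","H0","H1","H2","H0","H1","H1","H1","H1","H1","H1"]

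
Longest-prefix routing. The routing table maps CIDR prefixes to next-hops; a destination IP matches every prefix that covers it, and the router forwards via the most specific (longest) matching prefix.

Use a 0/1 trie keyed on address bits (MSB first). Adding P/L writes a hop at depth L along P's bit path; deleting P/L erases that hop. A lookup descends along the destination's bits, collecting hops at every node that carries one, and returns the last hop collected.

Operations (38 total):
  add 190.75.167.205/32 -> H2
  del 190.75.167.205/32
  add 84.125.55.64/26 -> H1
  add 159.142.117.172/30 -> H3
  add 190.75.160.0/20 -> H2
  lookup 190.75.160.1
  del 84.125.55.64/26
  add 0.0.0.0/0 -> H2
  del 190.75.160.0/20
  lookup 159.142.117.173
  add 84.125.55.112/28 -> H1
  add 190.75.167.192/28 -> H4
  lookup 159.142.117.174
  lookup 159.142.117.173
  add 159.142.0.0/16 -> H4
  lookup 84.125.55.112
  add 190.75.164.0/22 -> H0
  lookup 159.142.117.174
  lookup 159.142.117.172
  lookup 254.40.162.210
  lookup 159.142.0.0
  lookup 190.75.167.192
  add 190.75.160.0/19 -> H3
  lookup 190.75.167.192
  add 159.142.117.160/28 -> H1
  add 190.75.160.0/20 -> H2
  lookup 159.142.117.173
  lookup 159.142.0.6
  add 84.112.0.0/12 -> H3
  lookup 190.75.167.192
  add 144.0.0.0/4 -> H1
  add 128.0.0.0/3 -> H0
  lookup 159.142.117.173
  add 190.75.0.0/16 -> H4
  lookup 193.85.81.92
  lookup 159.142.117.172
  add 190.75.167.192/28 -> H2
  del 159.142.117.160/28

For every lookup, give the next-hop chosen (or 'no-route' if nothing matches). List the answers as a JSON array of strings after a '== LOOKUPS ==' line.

Apply in order:
  + 190.75.167.205/32 (H2) depth=32
  - 190.75.167.205/32 clear@32
  + 84.125.55.64/26 (H1) depth=26
  + 159.142.117.172/30 (H3) depth=30
  + 190.75.160.0/20 (H2) depth=20
  ? 190.75.160.1  path d0:-→d1:-→d2:-→d3:-→d4:-→d5:-→d6:-→d7:-→d8:-→d9:-→d10:-→d11:-→d12:-→d13:-→d14:-→d15:-→d16:-→d17:-→d18:-→d19:-→d20:H2→d21:-  best=H2
  - 84.125.55.64/26 clear@26
  + 0.0.0.0/0 (H2) depth=0
  - 190.75.160.0/20 clear@20
  ? 159.142.117.173  path d0:H2→d1:-→d2:-→d3:-→d4:-→d5:-→d6:-→d7:-→d8:-→d9:-→d10:-→d11:-→d12:-→d13:-→d14:-→d15:-→d16:-→d17:-→d18:-→d19:-→d20:-→d21:-→d22:-→d23:-→d24:-→d25:-→d26:-→d27:-→d28:-→d29:-→d30:H3  best=H3
  + 84.125.55.112/28 (H1) depth=28
  + 190.75.167.192/28 (H4) depth=28
  ? 159.142.117.174  path d0:H2→d1:-→d2:-→d3:-→d4:-→d5:-→d6:-→d7:-→d8:-→d9:-→d10:-→d11:-→d12:-→d13:-→d14:-→d15:-→d16:-→d17:-→d18:-→d19:-→d20:-→d21:-→d22:-→d23:-→d24:-→d25:-→d26:-→d27:-→d28:-→d29:-→d30:H3  best=H3
  ? 159.142.117.173  path d0:H2→d1:-→d2:-→d3:-→d4:-→d5:-→d6:-→d7:-→d8:-→d9:-→d10:-→d11:-→d12:-→d13:-→d14:-→d15:-→d16:-→d17:-→d18:-→d19:-→d20:-→d21:-→d22:-→d23:-→d24:-→d25:-→d26:-→d27:-→d28:-→d29:-→d30:H3  best=H3
  + 159.142.0.0/16 (H4) depth=16
  ? 84.125.55.112  path d0:H2→d1:-→d2:-→d3:-→d4:-→d5:-→d6:-→d7:-→d8:-→d9:-→d10:-→d11:-→d12:-→d13:-→d14:-→d15:-→d16:-→d17:-→d18:-→d19:-→d20:-→d21:-→d22:-→d23:-→d24:-→d25:-→d26:-→d27:-→d28:H1  best=H1
  + 190.75.164.0/22 (H0) depth=22
  ? 159.142.117.174  path d0:H2→d1:-→d2:-→d3:-→d4:-→d5:-→d6:-→d7:-→d8:-→d9:-→d10:-→d11:-→d12:-→d13:-→d14:-→d15:-→d16:H4→d17:-→d18:-→d19:-→d20:-→d21:-→d22:-→d23:-→d24:-→d25:-→d26:-→d27:-→d28:-→d29:-→d30:H3  best=H3
  ? 159.142.117.172  path d0:H2→d1:-→d2:-→d3:-→d4:-→d5:-→d6:-→d7:-→d8:-→d9:-→d10:-→d11:-→d12:-→d13:-→d14:-→d15:-→d16:H4→d17:-→d18:-→d19:-→d20:-→d21:-→d22:-→d23:-→d24:-→d25:-→d26:-→d27:-→d28:-→d29:-→d30:H3  best=H3
  ? 254.40.162.210  path d0:H2→d1:-  best=H2
  ? 159.142.0.0  path d0:H2→d1:-→d2:-→d3:-→d4:-→d5:-→d6:-→d7:-→d8:-→d9:-→d10:-→d11:-→d12:-→d13:-→d14:-→d15:-→d16:H4→d17:-  best=H4
  ? 190.75.167.192  path d0:H2→d1:-→d2:-→d3:-→d4:-→d5:-→d6:-→d7:-→d8:-→d9:-→d10:-→d11:-→d12:-→d13:-→d14:-→d15:-→d16:-→d17:-→d18:-→d19:-→d20:-→d21:-→d22:H0→d23:-→d24:-→d25:-→d26:-→d27:-→d28:H4  best=H4
  + 190.75.160.0/19 (H3) depth=19
  ? 190.75.167.192  path d0:H2→d1:-→d2:-→d3:-→d4:-→d5:-→d6:-→d7:-→d8:-→d9:-→d10:-→d11:-→d12:-→d13:-→d14:-→d15:-→d16:-→d17:-→d18:-→d19:H3→d20:-→d21:-→d22:H0→d23:-→d24:-→d25:-→d26:-→d27:-→d28:H4  best=H4
  + 159.142.117.160/28 (H1) depth=28
  + 190.75.160.0/20 (H2) depth=20
  ? 159.142.117.173  path d0:H2→d1:-→d2:-→d3:-→d4:-→d5:-→d6:-→d7:-→d8:-→d9:-→d10:-→d11:-→d12:-→d13:-→d14:-→d15:-→d16:H4→d17:-→d18:-→d19:-→d20:-→d21:-→d22:-→d23:-→d24:-→d25:-→d26:-→d27:-→d28:H1→d29:-→d30:H3  best=H3
  ? 159.142.0.6  path d0:H2→d1:-→d2:-→d3:-→d4:-→d5:-→d6:-→d7:-→d8:-→d9:-→d10:-→d11:-→d12:-→d13:-→d14:-→d15:-→d16:H4→d17:-  best=H4
  + 84.112.0.0/12 (H3) depth=12
  ? 190.75.167.192  path d0:H2→d1:-→d2:-→d3:-→d4:-→d5:-→d6:-→d7:-→d8:-→d9:-→d10:-→d11:-→d12:-→d13:-→d14:-→d15:-→d16:-→d17:-→d18:-→d19:H3→d20:H2→d21:-→d22:H0→d23:-→d24:-→d25:-→d26:-→d27:-→d28:H4  best=H4
  + 144.0.0.0/4 (H1) depth=4
  + 128.0.0.0/3 (H0) depth=3
  ? 159.142.117.173  path d0:H2→d1:-→d2:-→d3:H0→d4:H1→d5:-→d6:-→d7:-→d8:-→d9:-→d10:-→d11:-→d12:-→d13:-→d14:-→d15:-→d16:H4→d17:-→d18:-→d19:-→d20:-→d21:-→d22:-→d23:-→d24:-→d25:-→d26:-→d27:-→d28:H1→d29:-→d30:H3  best=H3
  + 190.75.0.0/16 (H4) depth=16
  ? 193.85.81.92  path d0:H2→d1:-  best=H2
  ? 159.142.117.172  path d0:H2→d1:-→d2:-→d3:H0→d4:H1→d5:-→d6:-→d7:-→d8:-→d9:-→d10:-→d11:-→d12:-→d13:-→d14:-→d15:-→d16:H4→d17:-→d18:-→d19:-→d20:-→d21:-→d22:-→d23:-→d24:-→d25:-→d26:-→d27:-→d28:H1→d29:-→d30:H3  best=H3
  + 190.75.167.192/28 (H2) depth=28
  - 159.142.117.160/28 clear@28

== LOOKUPS ==
["H2","H3","H3","H3","H1","H3","H3","H2","H4","H4","H4","H3","H4","H4","H3","H2","H3"]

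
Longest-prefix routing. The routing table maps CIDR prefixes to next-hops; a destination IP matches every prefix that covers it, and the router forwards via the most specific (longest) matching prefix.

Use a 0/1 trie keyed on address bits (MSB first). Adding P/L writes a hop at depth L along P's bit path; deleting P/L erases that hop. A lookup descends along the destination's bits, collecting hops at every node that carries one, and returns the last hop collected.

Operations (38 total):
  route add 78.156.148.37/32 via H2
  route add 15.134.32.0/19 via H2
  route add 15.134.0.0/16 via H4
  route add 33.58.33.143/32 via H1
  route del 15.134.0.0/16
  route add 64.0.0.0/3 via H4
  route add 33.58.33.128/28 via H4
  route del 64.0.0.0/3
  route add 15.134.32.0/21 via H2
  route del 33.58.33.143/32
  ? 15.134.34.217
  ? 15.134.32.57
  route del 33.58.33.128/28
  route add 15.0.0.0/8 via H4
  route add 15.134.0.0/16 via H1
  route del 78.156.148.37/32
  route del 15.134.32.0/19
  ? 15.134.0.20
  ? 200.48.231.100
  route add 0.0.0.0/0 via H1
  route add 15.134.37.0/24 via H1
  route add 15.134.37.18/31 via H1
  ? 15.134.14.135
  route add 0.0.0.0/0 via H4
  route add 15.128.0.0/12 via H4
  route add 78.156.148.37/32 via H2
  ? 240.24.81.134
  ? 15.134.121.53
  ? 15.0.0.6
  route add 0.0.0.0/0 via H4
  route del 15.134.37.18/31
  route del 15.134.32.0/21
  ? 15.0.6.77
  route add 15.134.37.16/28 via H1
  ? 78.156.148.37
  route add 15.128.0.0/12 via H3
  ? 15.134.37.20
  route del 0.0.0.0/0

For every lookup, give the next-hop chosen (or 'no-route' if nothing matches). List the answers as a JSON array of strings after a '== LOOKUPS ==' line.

Trace:
  add 78.156.148.37/32 -> H2 at depth 32
  add 15.134.32.0/19 -> H2 at depth 19
  add 15.134.0.0/16 -> H4 at depth 16
  add 33.58.33.143/32 -> H1 at depth 32
  del 15.134.0.0/16 (clear depth 16)
  add 64.0.0.0/3 -> H4 at depth 3
  add 33.58.33.128/28 -> H4 at depth 28
  del 64.0.0.0/3 (clear depth 3)
  add 15.134.32.0/21 -> H2 at depth 21
  del 33.58.33.143/32 (clear depth 32)
  ? 15.134.34.217  path d0:-→d1:-→d2:-→d3:-→d4:-→d5:-→d6:-→d7:-→d8:-→d9:-→d10:-→d11:-→d12:-→d13:-→d14:-→d15:-→d16:-→d17:-→d18:-→d19:H2→d20:-→d21:H2  best=H2
  ? 15.134.32.57  path d0:-→d1:-→d2:-→d3:-→d4:-→d5:-→d6:-→d7:-→d8:-→d9:-→d10:-→d11:-→d12:-→d13:-→d14:-→d15:-→d16:-→d17:-→d18:-→d19:H2→d20:-→d21:H2  best=H2
  del 33.58.33.128/28 (clear depth 28)
  add 15.0.0.0/8 -> H4 at depth 8
  add 15.134.0.0/16 -> H1 at depth 16
  del 78.156.148.37/32 (clear depth 32)
  del 15.134.32.0/19 (clear depth 19)
  ? 15.134.0.20  path d0:-→d1:-→d2:-→d3:-→d4:-→d5:-→d6:-→d7:-→d8:H4→d9:-→d10:-→d11:-→d12:-→d13:-→d14:-→d15:-→d16:H1→d17:-→d18:-  best=H1
  ? 200.48.231.100  path d0:-  best=no-route
  add 0.0.0.0/0 -> H1 at depth 0
  add 15.134.37.0/24 -> H1 at depth 24
  add 15.134.37.18/31 -> H1 at depth 31
  ? 15.134.14.135  path d0:H1→d1:-→d2:-→d3:-→d4:-→d5:-→d6:-→d7:-→d8:H4→d9:-→d10:-→d11:-→d12:-→d13:-→d14:-→d15:-→d16:H1→d17:-→d18:-  best=H1
  add 0.0.0.0/0 -> H4 at depth 0
  add 15.128.0.0/12 -> H4 at depth 12
  add 78.156.148.37/32 -> H2 at depth 32
  ? 240.24.81.134  path d0:H4  best=H4
  ? 15.134.121.53  path d0:H4→d1:-→d2:-→d3:-→d4:-→d5:-→d6:-→d7:-→d8:H4→d9:-→d10:-→d11:-→d12:H4→d13:-→d14:-→d15:-→d16:H1→d17:-  best=H1
  ? 15.0.0.6  path d0:H4→d1:-→d2:-→d3:-→d4:-→d5:-→d6:-→d7:-→d8:H4  best=H4
  add 0.0.0.0/0 -> H4 at depth 0
  del 15.134.37.18/31 (clear depth 31)
  del 15.134.32.0/21 (clear depth 21)
  ? 15.0.6.77  path d0:H4→d1:-→d2:-→d3:-→d4:-→d5:-→d6:-→d7:-→d8:H4  best=H4
  add 15.134.37.16/28 -> H1 at depth 28
  ? 78.156.148.37  path d0:H4→d1:-→d2:-→d3:-→d4:-→d5:-→d6:-→d7:-→d8:-→d9:-→d10:-→d11:-→d12:-→d13:-→d14:-→d15:-→d16:-→d17:-→d18:-→d19:-→d20:-→d21:-→d22:-→d23:-→d24:-→d25:-→d26:-→d27:-→d28:-→d29:-→d30:-→d31:-→d32:H2  best=H2
  add 15.128.0.0/12 -> H3 at depth 12
  ? 15.134.37.20  path d0:H4→d1:-→d2:-→d3:-→d4:-→d5:-→d6:-→d7:-→d8:H4→d9:-→d10:-→d11:-→d12:H3→d13:-→d14:-→d15:-→d16:H1→d17:-→d18:-→d19:-→d20:-→d21:-→d22:-→d23:-→d24:H1→d25:-→d26:-→d27:-→d28:H1→d29:-  best=H1
  del 0.0.0.0/0 (clear depth 0)

== LOOKUPS ==
["H2","H2","H1","no-route","H1","H4","H1","H4","H4","H2","H1"]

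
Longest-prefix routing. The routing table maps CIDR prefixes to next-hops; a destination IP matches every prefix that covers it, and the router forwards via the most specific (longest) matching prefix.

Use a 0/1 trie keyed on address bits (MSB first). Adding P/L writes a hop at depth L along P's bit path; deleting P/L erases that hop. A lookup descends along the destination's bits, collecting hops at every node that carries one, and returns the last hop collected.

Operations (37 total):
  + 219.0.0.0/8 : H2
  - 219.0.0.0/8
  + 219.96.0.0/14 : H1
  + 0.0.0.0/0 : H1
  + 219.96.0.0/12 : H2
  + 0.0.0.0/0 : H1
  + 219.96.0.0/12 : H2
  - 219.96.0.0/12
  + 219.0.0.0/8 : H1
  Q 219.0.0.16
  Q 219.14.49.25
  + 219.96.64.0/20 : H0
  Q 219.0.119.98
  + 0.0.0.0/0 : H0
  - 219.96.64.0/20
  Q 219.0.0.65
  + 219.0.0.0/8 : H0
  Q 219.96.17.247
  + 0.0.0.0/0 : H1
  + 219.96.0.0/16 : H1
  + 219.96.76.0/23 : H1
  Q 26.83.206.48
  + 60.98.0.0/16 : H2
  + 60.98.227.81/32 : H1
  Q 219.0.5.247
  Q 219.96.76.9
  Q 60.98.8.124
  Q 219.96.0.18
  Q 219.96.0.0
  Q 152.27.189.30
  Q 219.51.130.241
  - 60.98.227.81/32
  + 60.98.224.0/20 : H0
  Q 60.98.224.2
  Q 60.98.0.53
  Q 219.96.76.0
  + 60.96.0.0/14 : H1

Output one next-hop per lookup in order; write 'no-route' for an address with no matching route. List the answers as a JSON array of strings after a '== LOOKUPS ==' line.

Process each operation:
  add 219.0.0.0/8 -> H2 at depth 8
  - 219.0.0.0/8 clear@8
  add 219.96.0.0/14 -> H1 at depth 14
  add 0.0.0.0/0 -> H1 at depth 0
  add 219.96.0.0/12 -> H2 at depth 12
  add 0.0.0.0/0 -> H1 at depth 0
  add 219.96.0.0/12 -> H2 at depth 12
  - 219.96.0.0/12 clear@12
  add 219.0.0.0/8 -> H1 at depth 8
  Q 219.0.0.16: descend 110110110 ; hops seen [H1,H1] ; pick H1
  Q 219.14.49.25: descend 110110110 ; hops seen [H1,H1] ; pick H1
  add 219.96.64.0/20 -> H0 at depth 20
  Q 219.0.119.98: descend 110110110 ; hops seen [H1,H1] ; pick H1
  add 0.0.0.0/0 -> H0 at depth 0
  - 219.96.64.0/20 clear@20
  Q 219.0.0.65: descend 110110110 ; hops seen [H0,H1] ; pick H1
  add 219.0.0.0/8 -> H0 at depth 8
  Q 219.96.17.247: descend 11011011011000000 ; hops seen [H0,H0,H1] ; pick H1
  add 0.0.0.0/0 -> H1 at depth 0
  add 219.96.0.0/16 -> H1 at depth 16
  add 219.96.76.0/23 -> H1 at depth 23
  Q 26.83.206.48: descend ε ; hops seen [H1] ; pick H1
  add 60.98.0.0/16 -> H2 at depth 16
  add 60.98.227.81/32 -> H1 at depth 32
  Q 219.0.5.247: descend 110110110 ; hops seen [H1,H0] ; pick H0
  Q 219.96.76.9: descend 11011011011000000100110 ; hops seen [H1,H0,H1,H1,H1] ; pick H1
  Q 60.98.8.124: descend 0011110001100010 ; hops seen [H1,H2] ; pick H2
  Q 219.96.0.18: descend 11011011011000000 ; hops seen [H1,H0,H1,H1] ; pick H1
  Q 219.96.0.0: descend 11011011011000000 ; hops seen [H1,H0,H1,H1] ; pick H1
  Q 152.27.189.30: descend 1 ; hops seen [H1] ; pick H1
  Q 219.51.130.241: descend 110110110 ; hops seen [H1,H0] ; pick H0
  - 60.98.227.81/32 clear@32
  add 60.98.224.0/20 -> H0 at depth 20
  Q 60.98.224.2: descend 0011110001100010111000 ; hops seen [H1,H2,H0] ; pick H0
  Q 60.98.0.53: descend 0011110001100010 ; hops seen [H1,H2] ; pick H2
  Q 219.96.76.0: descend 11011011011000000100110 ; hops seen [H1,H0,H1,H1,H1] ; pick H1
  add 60.96.0.0/14 -> H1 at depth 14

== LOOKUPS ==
["H1","H1","H1","H1","H1","H1","H0","H1","H2","H1","H1","H1","H0","H0","H2","H1"]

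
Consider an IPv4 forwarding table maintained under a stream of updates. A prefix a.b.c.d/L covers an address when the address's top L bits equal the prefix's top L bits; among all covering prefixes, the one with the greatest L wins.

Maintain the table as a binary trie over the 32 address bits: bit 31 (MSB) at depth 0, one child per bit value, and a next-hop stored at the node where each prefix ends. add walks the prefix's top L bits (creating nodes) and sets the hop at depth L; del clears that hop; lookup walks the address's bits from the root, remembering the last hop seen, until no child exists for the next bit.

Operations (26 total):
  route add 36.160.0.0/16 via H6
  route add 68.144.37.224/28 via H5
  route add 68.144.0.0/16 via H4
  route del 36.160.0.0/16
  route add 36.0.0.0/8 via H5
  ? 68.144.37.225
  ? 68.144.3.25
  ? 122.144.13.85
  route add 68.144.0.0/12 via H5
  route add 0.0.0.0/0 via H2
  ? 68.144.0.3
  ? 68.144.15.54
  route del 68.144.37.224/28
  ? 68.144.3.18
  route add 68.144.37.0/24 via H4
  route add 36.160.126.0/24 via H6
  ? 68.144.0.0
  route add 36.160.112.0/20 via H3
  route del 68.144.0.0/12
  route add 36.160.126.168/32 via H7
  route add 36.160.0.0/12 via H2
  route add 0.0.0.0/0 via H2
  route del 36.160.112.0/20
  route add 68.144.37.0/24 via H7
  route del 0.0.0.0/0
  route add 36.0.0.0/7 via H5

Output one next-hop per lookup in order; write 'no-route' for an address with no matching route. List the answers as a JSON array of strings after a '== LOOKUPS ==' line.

Process each operation:
  + 36.160.0.0/16 (H6) depth=16
  + 68.144.37.224/28 (H5) depth=28
  + 68.144.0.0/16 (H4) depth=16
  del 36.160.0.0/16 (clear depth 16)
  + 36.0.0.0/8 (H5) depth=8
  ? 68.144.37.225  path d0:-→d1:-→d2:-→d3:-→d4:-→d5:-→d6:-→d7:-→d8:-→d9:-→d10:-→d11:-→d12:-→d13:-→d14:-→d15:-→d16:H4→d17:-→d18:-→d19:-→d20:-→d21:-→d22:-→d23:-→d24:-→d25:-→d26:-→d27:-→d28:H5  best=H5
  ? 68.144.3.25  path d0:-→d1:-→d2:-→d3:-→d4:-→d5:-→d6:-→d7:-→d8:-→d9:-→d10:-→d11:-→d12:-→d13:-→d14:-→d15:-→d16:H4→d17:-→d18:-  best=H4
  ? 122.144.13.85  path d0:-→d1:-→d2:-  best=no-route
  + 68.144.0.0/12 (H5) depth=12
  + 0.0.0.0/0 (H2) depth=0
  ? 68.144.0.3  path d0:H2→d1:-→d2:-→d3:-→d4:-→d5:-→d6:-→d7:-→d8:-→d9:-→d10:-→d11:-→d12:H5→d13:-→d14:-→d15:-→d16:H4→d17:-→d18:-  best=H4
  ? 68.144.15.54  path d0:H2→d1:-→d2:-→d3:-→d4:-→d5:-→d6:-→d7:-→d8:-→d9:-→d10:-→d11:-→d12:H5→d13:-→d14:-→d15:-→d16:H4→d17:-→d18:-  best=H4
  del 68.144.37.224/28 (clear depth 28)
  ? 68.144.3.18  path d0:H2→d1:-→d2:-→d3:-→d4:-→d5:-→d6:-→d7:-→d8:-→d9:-→d10:-→d11:-→d12:H5→d13:-→d14:-→d15:-→d16:H4→d17:-→d18:-  best=H4
  + 68.144.37.0/24 (H4) depth=24
  + 36.160.126.0/24 (H6) depth=24
  ? 68.144.0.0  path d0:H2→d1:-→d2:-→d3:-→d4:-→d5:-→d6:-→d7:-→d8:-→d9:-→d10:-→d11:-→d12:H5→d13:-→d14:-→d15:-→d16:H4→d17:-→d18:-  best=H4
  + 36.160.112.0/20 (H3) depth=20
  del 68.144.0.0/12 (clear depth 12)
  + 36.160.126.168/32 (H7) depth=32
  + 36.160.0.0/12 (H2) depth=12
  + 0.0.0.0/0 (H2) depth=0
  del 36.160.112.0/20 (clear depth 20)
  + 68.144.37.0/24 (H7) depth=24
  del 0.0.0.0/0 (clear depth 0)
  + 36.0.0.0/7 (H5) depth=7

== LOOKUPS ==
["H5","H4","no-route","H4","H4","H4","H4"]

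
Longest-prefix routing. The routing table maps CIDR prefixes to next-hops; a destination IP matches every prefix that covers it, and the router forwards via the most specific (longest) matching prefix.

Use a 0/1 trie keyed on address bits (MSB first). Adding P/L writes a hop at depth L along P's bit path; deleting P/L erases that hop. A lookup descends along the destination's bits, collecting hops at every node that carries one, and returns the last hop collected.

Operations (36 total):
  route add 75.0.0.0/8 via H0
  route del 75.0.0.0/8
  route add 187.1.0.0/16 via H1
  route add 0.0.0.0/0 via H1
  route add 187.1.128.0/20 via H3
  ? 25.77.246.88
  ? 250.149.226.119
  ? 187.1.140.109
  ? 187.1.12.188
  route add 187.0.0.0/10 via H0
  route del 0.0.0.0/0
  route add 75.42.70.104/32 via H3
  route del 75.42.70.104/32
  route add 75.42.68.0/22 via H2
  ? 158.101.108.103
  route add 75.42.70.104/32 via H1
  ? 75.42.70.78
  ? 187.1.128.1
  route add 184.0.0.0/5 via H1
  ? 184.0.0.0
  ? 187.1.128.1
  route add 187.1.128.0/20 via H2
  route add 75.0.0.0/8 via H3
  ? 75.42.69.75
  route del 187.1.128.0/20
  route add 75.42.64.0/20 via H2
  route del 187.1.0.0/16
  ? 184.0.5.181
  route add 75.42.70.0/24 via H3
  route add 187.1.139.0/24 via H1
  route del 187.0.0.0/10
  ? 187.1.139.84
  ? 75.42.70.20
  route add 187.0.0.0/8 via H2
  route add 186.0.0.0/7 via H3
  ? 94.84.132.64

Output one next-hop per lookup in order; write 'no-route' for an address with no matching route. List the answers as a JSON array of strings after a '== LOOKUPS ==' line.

Apply in order:
  + 75.0.0.0/8 (H0) depth=8
  - 75.0.0.0/8 clear@8
  + 187.1.0.0/16 (H1) depth=16
  + 0.0.0.0/0 (H1) depth=0
  + 187.1.128.0/20 (H3) depth=20
  Q 25.77.246.88: descend 0 ; hops seen [H1] ; pick H1
  Q 250.149.226.119: descend 1 ; hops seen [H1] ; pick H1
  Q 187.1.140.109: descend 10111011000000011000 ; hops seen [H1,H1,H3] ; pick H3
  Q 187.1.12.188: descend 1011101100000001 ; hops seen [H1,H1] ; pick H1
  + 187.0.0.0/10 (H0) depth=10
  - 0.0.0.0/0 clear@0
  + 75.42.70.104/32 (H3) depth=32
  - 75.42.70.104/32 clear@32
  + 75.42.68.0/22 (H2) depth=22
  Q 158.101.108.103: descend 10 ; hops seen [∅] ; pick no-route
  + 75.42.70.104/32 (H1) depth=32
  Q 75.42.70.78: descend 01001011001010100100011001 ; hops seen [H2] ; pick H2
  Q 187.1.128.1: descend 10111011000000011000 ; hops seen [H0,H1,H3] ; pick H3
  + 184.0.0.0/5 (H1) depth=5
  Q 184.0.0.0: descend 101110 ; hops seen [H1] ; pick H1
  Q 187.1.128.1: descend 10111011000000011000 ; hops seen [H1,H0,H1,H3] ; pick H3
  + 187.1.128.0/20 (H2) depth=20
  + 75.0.0.0/8 (H3) depth=8
  Q 75.42.69.75: descend 0100101100101010010001 ; hops seen [H3,H2] ; pick H2
  - 187.1.128.0/20 clear@20
  + 75.42.64.0/20 (H2) depth=20
  - 187.1.0.0/16 clear@16
  Q 184.0.5.181: descend 101110 ; hops seen [H1] ; pick H1
  + 75.42.70.0/24 (H3) depth=24
  + 187.1.139.0/24 (H1) depth=24
  - 187.0.0.0/10 clear@10
  Q 187.1.139.84: descend 101110110000000110001011 ; hops seen [H1,H1] ; pick H1
  Q 75.42.70.20: descend 0100101100101010010001100 ; hops seen [H3,H2,H2,H3] ; pick H3
  + 187.0.0.0/8 (H2) depth=8
  + 186.0.0.0/7 (H3) depth=7
  Q 94.84.132.64: descend 010 ; hops seen [∅] ; pick no-route

== LOOKUPS ==
["H1","H1","H3","H1","no-route","H2","H3","H1","H3","H2","H1","H1","H3","no-route"]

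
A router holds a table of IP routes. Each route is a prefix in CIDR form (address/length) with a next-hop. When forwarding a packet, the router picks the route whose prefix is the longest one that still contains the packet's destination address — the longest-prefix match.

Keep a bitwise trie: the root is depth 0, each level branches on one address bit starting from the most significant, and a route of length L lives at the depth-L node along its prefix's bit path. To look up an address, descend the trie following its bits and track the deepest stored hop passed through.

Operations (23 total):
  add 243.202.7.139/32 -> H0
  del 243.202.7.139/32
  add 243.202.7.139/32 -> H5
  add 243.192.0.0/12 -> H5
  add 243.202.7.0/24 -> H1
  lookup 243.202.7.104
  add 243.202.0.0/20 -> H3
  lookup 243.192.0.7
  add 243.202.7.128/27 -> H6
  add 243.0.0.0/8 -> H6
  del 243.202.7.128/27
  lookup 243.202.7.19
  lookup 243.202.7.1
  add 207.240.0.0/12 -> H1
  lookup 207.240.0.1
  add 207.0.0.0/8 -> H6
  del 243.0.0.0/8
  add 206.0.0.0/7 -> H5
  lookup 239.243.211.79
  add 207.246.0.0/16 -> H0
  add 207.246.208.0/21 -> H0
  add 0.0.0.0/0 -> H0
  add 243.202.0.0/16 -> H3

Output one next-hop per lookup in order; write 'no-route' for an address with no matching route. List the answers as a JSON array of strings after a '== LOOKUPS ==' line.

Apply in order:
  add 243.202.7.139/32 -> H0 at depth 32
  - 243.202.7.139/32 clear@32
  add 243.202.7.139/32 -> H5 at depth 32
  add 243.192.0.0/12 -> H5 at depth 12
  add 243.202.7.0/24 -> H1 at depth 24
  ? 243.202.7.104  path d0:-→d1:-→d2:-→d3:-→d4:-→d5:-→d6:-→d7:-→d8:-→d9:-→d10:-→d11:-→d12:H5→d13:-→d14:-→d15:-→d16:-→d17:-→d18:-→d19:-→d20:-→d21:-→d22:-→d23:-→d24:H1  best=H1
  add 243.202.0.0/20 -> H3 at depth 20
  ? 243.192.0.7  path d0:-→d1:-→d2:-→d3:-→d4:-→d5:-→d6:-→d7:-→d8:-→d9:-→d10:-→d11:-→d12:H5  best=H5
  add 243.202.7.128/27 -> H6 at depth 27
  add 243.0.0.0/8 -> H6 at depth 8
  - 243.202.7.128/27 clear@27
  ? 243.202.7.19  path d0:-→d1:-→d2:-→d3:-→d4:-→d5:-→d6:-→d7:-→d8:H6→d9:-→d10:-→d11:-→d12:H5→d13:-→d14:-→d15:-→d16:-→d17:-→d18:-→d19:-→d20:H3→d21:-→d22:-→d23:-→d24:H1  best=H1
  ? 243.202.7.1  path d0:-→d1:-→d2:-→d3:-→d4:-→d5:-→d6:-→d7:-→d8:H6→d9:-→d10:-→d11:-→d12:H5→d13:-→d14:-→d15:-→d16:-→d17:-→d18:-→d19:-→d20:H3→d21:-→d22:-→d23:-→d24:H1  best=H1
  add 207.240.0.0/12 -> H1 at depth 12
  ? 207.240.0.1  path d0:-→d1:-→d2:-→d3:-→d4:-→d5:-→d6:-→d7:-→d8:-→d9:-→d10:-→d11:-→d12:H1  best=H1
  add 207.0.0.0/8 -> H6 at depth 8
  - 243.0.0.0/8 clear@8
  add 206.0.0.0/7 -> H5 at depth 7
  ? 239.243.211.79  path d0:-→d1:-→d2:-→d3:-  best=no-route
  add 207.246.0.0/16 -> H0 at depth 16
  add 207.246.208.0/21 -> H0 at depth 21
  add 0.0.0.0/0 -> H0 at depth 0
  add 243.202.0.0/16 -> H3 at depth 16

== LOOKUPS ==
["H1","H5","H1","H1","H1","no-route"]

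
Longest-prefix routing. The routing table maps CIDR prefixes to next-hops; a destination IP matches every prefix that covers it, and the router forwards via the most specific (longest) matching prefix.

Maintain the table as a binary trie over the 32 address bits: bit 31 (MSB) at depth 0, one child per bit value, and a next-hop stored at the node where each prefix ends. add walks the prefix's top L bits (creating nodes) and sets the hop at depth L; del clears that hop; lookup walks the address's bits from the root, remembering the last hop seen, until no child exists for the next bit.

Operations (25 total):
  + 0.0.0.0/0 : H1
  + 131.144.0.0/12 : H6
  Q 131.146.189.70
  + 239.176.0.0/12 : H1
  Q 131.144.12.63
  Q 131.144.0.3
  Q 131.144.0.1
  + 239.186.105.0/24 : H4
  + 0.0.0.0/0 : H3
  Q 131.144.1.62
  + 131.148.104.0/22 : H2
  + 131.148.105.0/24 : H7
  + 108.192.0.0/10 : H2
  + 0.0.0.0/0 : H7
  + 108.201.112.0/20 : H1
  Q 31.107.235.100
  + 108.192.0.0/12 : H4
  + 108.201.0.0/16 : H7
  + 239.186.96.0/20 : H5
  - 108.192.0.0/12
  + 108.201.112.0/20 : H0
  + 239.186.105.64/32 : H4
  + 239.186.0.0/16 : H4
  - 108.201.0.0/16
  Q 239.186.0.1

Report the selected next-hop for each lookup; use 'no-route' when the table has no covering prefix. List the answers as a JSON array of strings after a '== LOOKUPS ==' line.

Apply in order:
  add 0.0.0.0/0 -> H1 at depth 0
  add 131.144.0.0/12 -> H6 at depth 12
  ? 131.146.189.70  path d0:H1→d1:-→d2:-→d3:-→d4:-→d5:-→d6:-→d7:-→d8:-→d9:-→d10:-→d11:-→d12:H6  best=H6
  add 239.176.0.0/12 -> H1 at depth 12
  ? 131.144.12.63  path d0:H1→d1:-→d2:-→d3:-→d4:-→d5:-→d6:-→d7:-→d8:-→d9:-→d10:-→d11:-→d12:H6  best=H6
  ? 131.144.0.3  path d0:H1→d1:-→d2:-→d3:-→d4:-→d5:-→d6:-→d7:-→d8:-→d9:-→d10:-→d11:-→d12:H6  best=H6
  ? 131.144.0.1  path d0:H1→d1:-→d2:-→d3:-→d4:-→d5:-→d6:-→d7:-→d8:-→d9:-→d10:-→d11:-→d12:H6  best=H6
  add 239.186.105.0/24 -> H4 at depth 24
  add 0.0.0.0/0 -> H3 at depth 0
  ? 131.144.1.62  path d0:H3→d1:-→d2:-→d3:-→d4:-→d5:-→d6:-→d7:-→d8:-→d9:-→d10:-→d11:-→d12:H6  best=H6
  add 131.148.104.0/22 -> H2 at depth 22
  add 131.148.105.0/24 -> H7 at depth 24
  add 108.192.0.0/10 -> H2 at depth 10
  add 0.0.0.0/0 -> H7 at depth 0
  add 108.201.112.0/20 -> H1 at depth 20
  ? 31.107.235.100  path d0:H7→d1:-  best=H7
  add 108.192.0.0/12 -> H4 at depth 12
  add 108.201.0.0/16 -> H7 at depth 16
  add 239.186.96.0/20 -> H5 at depth 20
  del 108.192.0.0/12 (clear depth 12)
  add 108.201.112.0/20 -> H0 at depth 20
  add 239.186.105.64/32 -> H4 at depth 32
  add 239.186.0.0/16 -> H4 at depth 16
  del 108.201.0.0/16 (clear depth 16)
  ? 239.186.0.1  path d0:H7→d1:-→d2:-→d3:-→d4:-→d5:-→d6:-→d7:-→d8:-→d9:-→d10:-→d11:-→d12:H1→d13:-→d14:-→d15:-→d16:H4→d17:-  best=H4

== LOOKUPS ==
["H6","H6","H6","H6","H6","H7","H4"]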